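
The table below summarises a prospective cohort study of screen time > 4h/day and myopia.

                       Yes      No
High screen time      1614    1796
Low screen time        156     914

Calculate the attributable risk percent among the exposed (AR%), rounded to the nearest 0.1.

69.2

Cells: a = 1614, b = 1796, c = 156, d = 914.
Risk in exposed = 1614/3410 = 0.47331; risk in unexposed = 156/1070 = 0.14579.
RR = 0.47331/0.14579 = 3.24645
AR% = (RR − 1)/RR × 100 = (3.24645 − 1)/3.24645 × 100 = 69.1971%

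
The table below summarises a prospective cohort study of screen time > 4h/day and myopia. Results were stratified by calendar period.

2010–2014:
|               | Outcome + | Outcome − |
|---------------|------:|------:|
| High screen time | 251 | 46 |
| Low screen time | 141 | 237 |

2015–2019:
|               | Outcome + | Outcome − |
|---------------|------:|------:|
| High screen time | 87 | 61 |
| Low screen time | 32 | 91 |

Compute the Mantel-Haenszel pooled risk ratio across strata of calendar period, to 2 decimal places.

RR_MH = Σ(aᵢ·n₀ᵢ/nᵢ) / Σ(cᵢ·n₁ᵢ/nᵢ), with n₁ᵢ = aᵢ+bᵢ (exposed), n₀ᵢ = cᵢ+dᵢ (unexposed), nᵢ = n₁ᵢ+n₀ᵢ.
Stratum 1 (2010–2014): n₁ = 297, n₀ = 378, n = 675; a·n₀/n = 251·378/675 = 140.5600; c·n₁/n = 141·297/675 = 62.0400
Stratum 2 (2015–2019): n₁ = 148, n₀ = 123, n = 271; a·n₀/n = 87·123/271 = 39.4871; c·n₁/n = 32·148/271 = 17.4760
RR_MH = (140.5600 + 39.4871) / (62.0400 + 17.4760) = 180.0471 / 79.5160 = 2.26429

2.26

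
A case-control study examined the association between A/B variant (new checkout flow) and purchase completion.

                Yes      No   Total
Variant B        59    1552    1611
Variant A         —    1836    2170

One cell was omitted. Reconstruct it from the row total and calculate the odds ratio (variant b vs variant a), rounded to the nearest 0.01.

The missing cell is in the unexposed row: 2170 − 1836 = 334.
So a = 59, b = 1552, c = 334, d = 1836.
OR = (a·d)/(b·c) = (59 × 1836) / (1552 × 334) = 108324 / 518368 = 0.20897

0.21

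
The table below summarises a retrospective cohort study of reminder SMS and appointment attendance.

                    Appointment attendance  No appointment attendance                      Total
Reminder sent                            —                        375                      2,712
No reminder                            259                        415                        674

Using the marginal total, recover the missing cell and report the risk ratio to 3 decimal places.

The missing cell is in the exposed row: 2712 − 375 = 2337.
So a = 2337, b = 375, c = 259, d = 415.
RR = [a/(a+b)] / [c/(c+d)] = (2337/2712) / (259/674) = 0.86173/0.38427 = 2.24248

2.242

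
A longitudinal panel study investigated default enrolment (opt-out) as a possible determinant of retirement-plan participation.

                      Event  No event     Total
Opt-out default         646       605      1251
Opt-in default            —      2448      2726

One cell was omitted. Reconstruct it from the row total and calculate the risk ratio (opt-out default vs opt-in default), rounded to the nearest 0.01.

5.06

The missing cell is in the unexposed row: 2726 − 2448 = 278.
So a = 646, b = 605, c = 278, d = 2448.
RR = [a/(a+b)] / [c/(c+d)] = (646/1251) / (278/2726) = 0.51639/0.10198 = 5.06356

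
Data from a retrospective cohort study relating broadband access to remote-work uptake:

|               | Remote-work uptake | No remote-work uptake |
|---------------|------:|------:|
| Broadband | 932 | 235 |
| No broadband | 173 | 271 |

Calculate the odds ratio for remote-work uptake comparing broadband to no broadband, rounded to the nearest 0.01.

6.21

Cells: a = 932, b = 235, c = 173, d = 271.
OR = (a·d)/(b·c) = (932 × 271) / (235 × 173) = 252572 / 40655 = 6.21257
The odds of remote-work uptake are about 6.21 times as high in the broadband group.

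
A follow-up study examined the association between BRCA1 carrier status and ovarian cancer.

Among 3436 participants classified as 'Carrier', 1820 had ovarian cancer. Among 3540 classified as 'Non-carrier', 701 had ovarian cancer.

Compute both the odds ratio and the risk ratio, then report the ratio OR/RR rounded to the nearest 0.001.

From the description: a = 1820, b = 1616, c = 701, d = 2839.
OR = (1820·2839)/(1616·701) = 5166980/1132816 = 4.56118
Risk in exposed = 1820/3436 = 0.52969; risk in unexposed = 701/3540 = 0.19802; RR = 2.67487
OR/RR = 4.56118 / 2.67487 = 1.70519
The outcome is not rare, so the OR lies further from 1 than the RR.

1.705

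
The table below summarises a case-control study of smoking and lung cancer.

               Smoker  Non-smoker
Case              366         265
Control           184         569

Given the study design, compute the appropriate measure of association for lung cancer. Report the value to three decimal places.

4.271

Reading the table with exposure as columns: a = 366 (Smoker, case), b = 184 (Smoker, non-case), c = 265 (Non-smoker, case), d = 569.
This is a case-control study: participants were sampled on outcome status, so risks in the source population cannot be estimated directly — relative risk is not valid here. The odds ratio is the appropriate measure.
OR = (a·d)/(b·c) = (366 × 569) / (184 × 265) = 208254 / 48760 = 4.27100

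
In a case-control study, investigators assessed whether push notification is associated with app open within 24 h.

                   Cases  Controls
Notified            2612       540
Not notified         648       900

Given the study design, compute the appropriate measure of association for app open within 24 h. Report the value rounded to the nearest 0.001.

6.718

Cells: a = 2612, b = 540, c = 648, d = 900.
This is a case-control study: participants were sampled on outcome status, so risks in the source population cannot be estimated directly — relative risk is not valid here. The odds ratio is the appropriate measure.
OR = (a·d)/(b·c) = (2612 × 900) / (540 × 648) = 2350800 / 349920 = 6.71811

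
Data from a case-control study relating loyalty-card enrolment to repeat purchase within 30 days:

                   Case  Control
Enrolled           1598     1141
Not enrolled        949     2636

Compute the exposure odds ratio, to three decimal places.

3.890

Cells: a = 1598, b = 1141, c = 949, d = 2636.
OR = (a·d)/(b·c) = (1598 × 2636) / (1141 × 949) = 4212328 / 1082809 = 3.89019
The odds of repeat purchase within 30 days are about 3.89 times as high in the enrolled group.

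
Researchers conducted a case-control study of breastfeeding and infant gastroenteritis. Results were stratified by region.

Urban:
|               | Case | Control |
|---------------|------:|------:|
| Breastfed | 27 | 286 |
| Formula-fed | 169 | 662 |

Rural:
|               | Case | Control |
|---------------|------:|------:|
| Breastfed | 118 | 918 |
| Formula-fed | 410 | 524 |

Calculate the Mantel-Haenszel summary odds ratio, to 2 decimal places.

0.20

OR_MH = Σ(aᵢdᵢ/nᵢ) / Σ(bᵢcᵢ/nᵢ), where nᵢ is the stratum total.
Stratum 1 (Urban): n = 1144; a·d/n = 27·662/1144 = 15.6241; b·c/n = 286·169/1144 = 42.2500
Stratum 2 (Rural): n = 1970; a·d/n = 118·524/1970 = 31.3868; b·c/n = 918·410/1970 = 191.0558
OR_MH = (15.6241 + 31.3868) / (42.2500 + 191.0558) = 47.0109 / 233.3058 = 0.20150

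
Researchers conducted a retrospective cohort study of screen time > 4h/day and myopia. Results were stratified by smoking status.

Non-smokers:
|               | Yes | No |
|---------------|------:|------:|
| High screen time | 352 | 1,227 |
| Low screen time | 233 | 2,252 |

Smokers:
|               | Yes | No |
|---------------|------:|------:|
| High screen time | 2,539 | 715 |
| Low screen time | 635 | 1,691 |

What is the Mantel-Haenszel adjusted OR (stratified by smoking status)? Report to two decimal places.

OR_MH = Σ(aᵢdᵢ/nᵢ) / Σ(bᵢcᵢ/nᵢ), where nᵢ is the stratum total.
Stratum 1 (Non-smokers): n = 4064; a·d/n = 352·2252/4064 = 195.0551; b·c/n = 1227·233/4064 = 70.3472
Stratum 2 (Smokers): n = 5580; a·d/n = 2539·1691/5580 = 769.4353; b·c/n = 715·635/5580 = 81.3665
OR_MH = (195.0551 + 769.4353) / (70.3472 + 81.3665) = 964.4904 / 151.7137 = 6.35731

6.36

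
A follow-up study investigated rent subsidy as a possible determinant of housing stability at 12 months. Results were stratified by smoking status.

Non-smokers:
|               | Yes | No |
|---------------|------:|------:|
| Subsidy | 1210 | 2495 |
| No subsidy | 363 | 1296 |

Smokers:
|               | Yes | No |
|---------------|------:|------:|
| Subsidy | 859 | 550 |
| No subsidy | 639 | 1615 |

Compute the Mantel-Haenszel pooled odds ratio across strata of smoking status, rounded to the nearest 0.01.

2.53

OR_MH = Σ(aᵢdᵢ/nᵢ) / Σ(bᵢcᵢ/nᵢ), where nᵢ is the stratum total.
Stratum 1 (Non-smokers): n = 5364; a·d/n = 1210·1296/5364 = 292.3490; b·c/n = 2495·363/5364 = 168.8451
Stratum 2 (Smokers): n = 3663; a·d/n = 859·1615/3663 = 378.7292; b·c/n = 550·639/3663 = 95.9459
OR_MH = (292.3490 + 378.7292) / (168.8451 + 95.9459) = 671.0782 / 264.7910 = 2.53437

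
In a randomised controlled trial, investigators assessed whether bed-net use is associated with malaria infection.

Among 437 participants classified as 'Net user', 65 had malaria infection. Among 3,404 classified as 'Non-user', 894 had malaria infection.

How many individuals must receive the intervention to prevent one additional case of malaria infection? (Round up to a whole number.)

9

Risk in treated group = 65/437 = 0.14874; risk in control = 894/3404 = 0.26263.
Absolute risk reduction = 0.26263 − 0.14874 = 0.11389
NNT = 1 / ARR = 1 / 0.11389 = 8.780 → round up → 9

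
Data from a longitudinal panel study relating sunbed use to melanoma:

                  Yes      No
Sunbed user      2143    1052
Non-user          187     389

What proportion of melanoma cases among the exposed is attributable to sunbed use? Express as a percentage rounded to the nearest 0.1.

Cells: a = 2143, b = 1052, c = 187, d = 389.
Risk in exposed = 2143/3195 = 0.67074; risk in unexposed = 187/576 = 0.32465.
RR = 0.67074/0.32465 = 2.06601
AR% = (RR − 1)/RR × 100 = (2.06601 − 1)/2.06601 × 100 = 51.5975%

51.6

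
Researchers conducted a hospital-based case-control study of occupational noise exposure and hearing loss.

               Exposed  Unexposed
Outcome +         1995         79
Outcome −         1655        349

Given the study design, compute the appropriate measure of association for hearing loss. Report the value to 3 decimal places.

Reading the table with exposure as columns: a = 1995 (Exposed, case), b = 1655 (Exposed, non-case), c = 79 (Unexposed, case), d = 349.
This is a hospital-based case-control study: participants were sampled on outcome status, so risks in the source population cannot be estimated directly — relative risk is not valid here. The odds ratio is the appropriate measure.
OR = (a·d)/(b·c) = (1995 × 349) / (1655 × 79) = 696255 / 130745 = 5.32529

5.325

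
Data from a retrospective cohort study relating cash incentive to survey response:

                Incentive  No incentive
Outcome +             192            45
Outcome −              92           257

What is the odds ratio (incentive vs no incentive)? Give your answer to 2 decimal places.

Reading the table with exposure as columns: a = 192 (Incentive, case), b = 92 (Incentive, non-case), c = 45 (No incentive, case), d = 257.
OR = (a·d)/(b·c) = (192 × 257) / (92 × 45) = 49344 / 4140 = 11.91884
The odds of survey response are about 11.92 times as high in the incentive group.

11.92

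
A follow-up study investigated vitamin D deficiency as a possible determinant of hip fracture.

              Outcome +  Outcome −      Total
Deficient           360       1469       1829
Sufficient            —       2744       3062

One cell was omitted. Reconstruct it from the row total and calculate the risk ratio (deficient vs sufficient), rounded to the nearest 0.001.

The missing cell is in the unexposed row: 3062 − 2744 = 318.
So a = 360, b = 1469, c = 318, d = 2744.
RR = [a/(a+b)] / [c/(c+d)] = (360/1829) / (318/3062) = 0.19683/0.10385 = 1.89525

1.895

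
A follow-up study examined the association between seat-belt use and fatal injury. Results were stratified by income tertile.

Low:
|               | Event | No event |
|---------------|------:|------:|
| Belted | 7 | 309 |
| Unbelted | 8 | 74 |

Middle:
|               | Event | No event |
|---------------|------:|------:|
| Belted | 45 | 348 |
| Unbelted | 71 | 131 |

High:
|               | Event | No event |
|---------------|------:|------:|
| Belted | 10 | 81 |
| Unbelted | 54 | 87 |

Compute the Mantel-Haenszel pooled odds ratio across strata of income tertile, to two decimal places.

OR_MH = Σ(aᵢdᵢ/nᵢ) / Σ(bᵢcᵢ/nᵢ), where nᵢ is the stratum total.
Stratum 1 (Low): n = 398; a·d/n = 7·74/398 = 1.3015; b·c/n = 309·8/398 = 6.2111
Stratum 2 (Middle): n = 595; a·d/n = 45·131/595 = 9.9076; b·c/n = 348·71/595 = 41.5261
Stratum 3 (High): n = 232; a·d/n = 10·87/232 = 3.7500; b·c/n = 81·54/232 = 18.8534
OR_MH = (1.3015 + 9.9076 + 3.7500) / (6.2111 + 41.5261 + 18.8534) = 14.9591 / 66.5906 = 0.22464

0.22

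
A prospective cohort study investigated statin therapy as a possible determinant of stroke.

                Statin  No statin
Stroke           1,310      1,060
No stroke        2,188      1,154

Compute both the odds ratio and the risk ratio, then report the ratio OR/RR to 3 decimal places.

Reading the table with exposure as columns: a = 1310 (Statin, case), b = 2188 (Statin, non-case), c = 1060 (No statin, case), d = 1154.
OR = (1310·1154)/(2188·1060) = 1511740/2319280 = 0.65181
Risk in exposed = 1310/3498 = 0.37450; risk in unexposed = 1060/2214 = 0.47877; RR = 0.78221
OR/RR = 0.65181 / 0.78221 = 0.83330
The outcome is not rare, so the OR lies further from 1 than the RR.

0.833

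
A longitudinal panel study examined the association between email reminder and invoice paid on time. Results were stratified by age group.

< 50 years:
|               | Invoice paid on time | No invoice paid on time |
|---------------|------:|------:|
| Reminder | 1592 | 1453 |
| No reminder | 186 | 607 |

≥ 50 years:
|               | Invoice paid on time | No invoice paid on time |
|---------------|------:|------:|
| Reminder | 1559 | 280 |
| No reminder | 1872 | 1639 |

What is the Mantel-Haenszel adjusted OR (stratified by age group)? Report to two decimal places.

4.33

OR_MH = Σ(aᵢdᵢ/nᵢ) / Σ(bᵢcᵢ/nᵢ), where nᵢ is the stratum total.
Stratum 1 (< 50 years): n = 3838; a·d/n = 1592·607/3838 = 251.7832; b·c/n = 1453·186/3838 = 70.4164
Stratum 2 (≥ 50 years): n = 5350; a·d/n = 1559·1639/5350 = 477.6077; b·c/n = 280·1872/5350 = 97.9738
OR_MH = (251.7832 + 477.6077) / (70.4164 + 97.9738) = 729.3909 / 168.3902 = 4.33155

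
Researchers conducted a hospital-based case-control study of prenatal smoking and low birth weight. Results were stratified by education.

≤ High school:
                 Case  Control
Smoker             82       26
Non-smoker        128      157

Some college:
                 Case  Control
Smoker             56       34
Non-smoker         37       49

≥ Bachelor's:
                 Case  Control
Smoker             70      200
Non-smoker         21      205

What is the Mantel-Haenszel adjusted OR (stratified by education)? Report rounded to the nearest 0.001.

OR_MH = Σ(aᵢdᵢ/nᵢ) / Σ(bᵢcᵢ/nᵢ), where nᵢ is the stratum total.
Stratum 1 (≤ High school): n = 393; a·d/n = 82·157/393 = 32.7583; b·c/n = 26·128/393 = 8.4682
Stratum 2 (Some college): n = 176; a·d/n = 56·49/176 = 15.5909; b·c/n = 34·37/176 = 7.1477
Stratum 3 (≥ Bachelor's): n = 496; a·d/n = 70·205/496 = 28.9315; b·c/n = 200·21/496 = 8.4677
OR_MH = (32.7583 + 15.5909 + 28.9315) / (8.4682 + 7.1477 + 8.4677) = 77.2806 / 24.0837 = 3.20884

3.209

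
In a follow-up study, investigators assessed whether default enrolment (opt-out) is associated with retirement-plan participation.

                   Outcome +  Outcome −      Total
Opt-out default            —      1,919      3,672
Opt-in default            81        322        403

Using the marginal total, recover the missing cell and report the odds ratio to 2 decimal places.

The missing cell is in the exposed row: 3672 − 1919 = 1753.
So a = 1753, b = 1919, c = 81, d = 322.
OR = (a·d)/(b·c) = (1753 × 322) / (1919 × 81) = 564466 / 155439 = 3.63143

3.63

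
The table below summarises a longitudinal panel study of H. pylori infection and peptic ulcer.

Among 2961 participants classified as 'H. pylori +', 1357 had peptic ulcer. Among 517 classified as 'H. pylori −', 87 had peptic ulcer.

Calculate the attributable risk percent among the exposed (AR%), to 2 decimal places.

From the description: a = 1357, b = 1604, c = 87, d = 430.
Risk in exposed = 1357/2961 = 0.45829; risk in unexposed = 87/517 = 0.16828.
RR = 0.45829/0.16828 = 2.72341
AR% = (RR − 1)/RR × 100 = (2.72341 − 1)/2.72341 × 100 = 63.2813%

63.28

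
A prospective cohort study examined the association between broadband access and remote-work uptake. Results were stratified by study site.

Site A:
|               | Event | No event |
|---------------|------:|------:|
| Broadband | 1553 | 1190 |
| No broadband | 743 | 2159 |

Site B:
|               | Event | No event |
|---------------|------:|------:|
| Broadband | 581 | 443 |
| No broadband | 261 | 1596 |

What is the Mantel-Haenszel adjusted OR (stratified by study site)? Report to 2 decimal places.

4.65

OR_MH = Σ(aᵢdᵢ/nᵢ) / Σ(bᵢcᵢ/nᵢ), where nᵢ is the stratum total.
Stratum 1 (Site A): n = 5645; a·d/n = 1553·2159/5645 = 593.9640; b·c/n = 1190·743/5645 = 156.6289
Stratum 2 (Site B): n = 2881; a·d/n = 581·1596/2881 = 321.8591; b·c/n = 443·261/2881 = 40.1329
OR_MH = (593.9640 + 321.8591) / (156.6289 + 40.1329) = 915.8231 / 196.7618 = 4.65448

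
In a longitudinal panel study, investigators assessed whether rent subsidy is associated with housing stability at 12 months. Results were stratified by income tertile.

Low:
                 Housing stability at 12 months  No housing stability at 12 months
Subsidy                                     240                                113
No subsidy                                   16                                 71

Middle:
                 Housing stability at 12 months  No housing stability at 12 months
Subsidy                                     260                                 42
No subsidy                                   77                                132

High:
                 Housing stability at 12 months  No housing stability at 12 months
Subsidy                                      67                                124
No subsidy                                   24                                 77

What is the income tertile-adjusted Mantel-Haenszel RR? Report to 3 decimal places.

RR_MH = Σ(aᵢ·n₀ᵢ/nᵢ) / Σ(cᵢ·n₁ᵢ/nᵢ), with n₁ᵢ = aᵢ+bᵢ (exposed), n₀ᵢ = cᵢ+dᵢ (unexposed), nᵢ = n₁ᵢ+n₀ᵢ.
Stratum 1 (Low): n₁ = 353, n₀ = 87, n = 440; a·n₀/n = 240·87/440 = 47.4545; c·n₁/n = 16·353/440 = 12.8364
Stratum 2 (Middle): n₁ = 302, n₀ = 209, n = 511; a·n₀/n = 260·209/511 = 106.3405; c·n₁/n = 77·302/511 = 45.5068
Stratum 3 (High): n₁ = 191, n₀ = 101, n = 292; a·n₀/n = 67·101/292 = 23.1747; c·n₁/n = 24·191/292 = 15.6986
RR_MH = (47.4545 + 106.3405 + 23.1747) / (12.8364 + 45.5068 + 15.6986) = 176.9697 / 74.0418 = 2.39013

2.390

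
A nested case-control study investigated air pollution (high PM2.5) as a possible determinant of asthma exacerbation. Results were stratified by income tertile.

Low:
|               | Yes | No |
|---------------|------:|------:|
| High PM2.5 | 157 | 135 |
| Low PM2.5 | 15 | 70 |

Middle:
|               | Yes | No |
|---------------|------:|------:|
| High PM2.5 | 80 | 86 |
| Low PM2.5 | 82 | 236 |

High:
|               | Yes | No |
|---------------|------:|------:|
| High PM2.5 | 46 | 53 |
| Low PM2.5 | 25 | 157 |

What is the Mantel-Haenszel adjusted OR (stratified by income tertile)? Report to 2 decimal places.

OR_MH = Σ(aᵢdᵢ/nᵢ) / Σ(bᵢcᵢ/nᵢ), where nᵢ is the stratum total.
Stratum 1 (Low): n = 377; a·d/n = 157·70/377 = 29.1512; b·c/n = 135·15/377 = 5.3714
Stratum 2 (Middle): n = 484; a·d/n = 80·236/484 = 39.0083; b·c/n = 86·82/484 = 14.5702
Stratum 3 (High): n = 281; a·d/n = 46·157/281 = 25.7011; b·c/n = 53·25/281 = 4.7153
OR_MH = (29.1512 + 39.0083 + 25.7011) / (5.3714 + 14.5702 + 4.7153) = 93.8605 / 24.6569 = 3.80666

3.81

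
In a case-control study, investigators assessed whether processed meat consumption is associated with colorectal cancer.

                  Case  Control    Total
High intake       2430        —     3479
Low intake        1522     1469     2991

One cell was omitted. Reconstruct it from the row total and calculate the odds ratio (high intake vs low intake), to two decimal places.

The missing cell is in the exposed row: 3479 − 2430 = 1049.
So a = 2430, b = 1049, c = 1522, d = 1469.
OR = (a·d)/(b·c) = (2430 × 1469) / (1049 × 1522) = 3569670 / 1596578 = 2.23583

2.24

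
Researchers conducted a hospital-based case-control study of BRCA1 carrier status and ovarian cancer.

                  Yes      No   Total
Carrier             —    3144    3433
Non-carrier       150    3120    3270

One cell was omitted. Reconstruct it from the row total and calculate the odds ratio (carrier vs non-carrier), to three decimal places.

The missing cell is in the exposed row: 3433 − 3144 = 289.
So a = 289, b = 3144, c = 150, d = 3120.
OR = (a·d)/(b·c) = (289 × 3120) / (3144 × 150) = 901680 / 471600 = 1.91196

1.912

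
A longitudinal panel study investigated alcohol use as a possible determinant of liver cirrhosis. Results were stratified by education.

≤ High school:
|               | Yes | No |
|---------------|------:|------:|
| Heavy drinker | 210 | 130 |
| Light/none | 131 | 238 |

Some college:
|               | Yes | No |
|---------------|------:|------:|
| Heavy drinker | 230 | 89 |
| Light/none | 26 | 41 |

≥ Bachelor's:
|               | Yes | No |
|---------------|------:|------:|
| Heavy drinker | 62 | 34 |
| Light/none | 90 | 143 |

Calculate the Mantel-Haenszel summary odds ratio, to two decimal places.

3.10

OR_MH = Σ(aᵢdᵢ/nᵢ) / Σ(bᵢcᵢ/nᵢ), where nᵢ is the stratum total.
Stratum 1 (≤ High school): n = 709; a·d/n = 210·238/709 = 70.4937; b·c/n = 130·131/709 = 24.0197
Stratum 2 (Some college): n = 386; a·d/n = 230·41/386 = 24.4301; b·c/n = 89·26/386 = 5.9948
Stratum 3 (≥ Bachelor's): n = 329; a·d/n = 62·143/329 = 26.9483; b·c/n = 34·90/329 = 9.3009
OR_MH = (70.4937 + 24.4301 + 26.9483) / (24.0197 + 5.9948 + 9.3009) = 121.8720 / 39.3155 = 3.09985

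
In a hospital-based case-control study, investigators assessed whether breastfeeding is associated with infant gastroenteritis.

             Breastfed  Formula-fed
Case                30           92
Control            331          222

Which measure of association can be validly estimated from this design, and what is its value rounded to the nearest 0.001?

Reading the table with exposure as columns: a = 30 (Breastfed, case), b = 331 (Breastfed, non-case), c = 92 (Formula-fed, case), d = 222.
This is a hospital-based case-control study: participants were sampled on outcome status, so risks in the source population cannot be estimated directly — relative risk is not valid here. The odds ratio is the appropriate measure.
OR = (a·d)/(b·c) = (30 × 222) / (331 × 92) = 6660 / 30452 = 0.21870

0.219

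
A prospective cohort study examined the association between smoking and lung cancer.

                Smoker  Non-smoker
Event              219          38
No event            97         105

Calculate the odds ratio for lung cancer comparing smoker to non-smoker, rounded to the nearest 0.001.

6.238

Reading the table with exposure as columns: a = 219 (Smoker, case), b = 97 (Smoker, non-case), c = 38 (Non-smoker, case), d = 105.
OR = (a·d)/(b·c) = (219 × 105) / (97 × 38) = 22995 / 3686 = 6.23847
The odds of lung cancer are about 6.24 times as high in the smoker group.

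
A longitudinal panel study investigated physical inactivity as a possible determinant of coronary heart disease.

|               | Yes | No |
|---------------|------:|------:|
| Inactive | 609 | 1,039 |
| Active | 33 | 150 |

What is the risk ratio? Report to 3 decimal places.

2.049

Cells: a = 609, b = 1039, c = 33, d = 150.
Risk in exposed = 609/1648 = 0.36954; risk in unexposed = 33/183 = 0.18033.
RR = 0.36954 / 0.18033 = 2.04926
The risk among the exposed is 2.05 times that among the unexposed.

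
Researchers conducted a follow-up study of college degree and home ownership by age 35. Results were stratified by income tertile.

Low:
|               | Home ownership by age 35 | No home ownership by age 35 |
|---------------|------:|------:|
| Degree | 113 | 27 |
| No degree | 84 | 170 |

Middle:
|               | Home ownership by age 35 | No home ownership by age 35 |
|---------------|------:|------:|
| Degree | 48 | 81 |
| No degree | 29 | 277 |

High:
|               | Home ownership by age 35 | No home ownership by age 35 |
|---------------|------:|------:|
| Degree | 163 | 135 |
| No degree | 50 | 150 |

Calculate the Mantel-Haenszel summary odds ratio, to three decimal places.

OR_MH = Σ(aᵢdᵢ/nᵢ) / Σ(bᵢcᵢ/nᵢ), where nᵢ is the stratum total.
Stratum 1 (Low): n = 394; a·d/n = 113·170/394 = 48.7563; b·c/n = 27·84/394 = 5.7563
Stratum 2 (Middle): n = 435; a·d/n = 48·277/435 = 30.5655; b·c/n = 81·29/435 = 5.4000
Stratum 3 (High): n = 498; a·d/n = 163·150/498 = 49.0964; b·c/n = 135·50/498 = 13.5542
OR_MH = (48.7563 + 30.5655 + 49.0964) / (5.7563 + 5.4000 + 13.5542) = 128.4182 / 24.7106 = 5.19690

5.197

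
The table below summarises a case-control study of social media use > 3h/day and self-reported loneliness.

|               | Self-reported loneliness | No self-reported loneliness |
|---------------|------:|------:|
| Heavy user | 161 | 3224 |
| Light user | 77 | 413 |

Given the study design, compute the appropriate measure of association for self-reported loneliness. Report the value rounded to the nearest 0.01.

Cells: a = 161, b = 3224, c = 77, d = 413.
This is a case-control study: participants were sampled on outcome status, so risks in the source population cannot be estimated directly — relative risk is not valid here. The odds ratio is the appropriate measure.
OR = (a·d)/(b·c) = (161 × 413) / (3224 × 77) = 66493 / 248248 = 0.26785

0.27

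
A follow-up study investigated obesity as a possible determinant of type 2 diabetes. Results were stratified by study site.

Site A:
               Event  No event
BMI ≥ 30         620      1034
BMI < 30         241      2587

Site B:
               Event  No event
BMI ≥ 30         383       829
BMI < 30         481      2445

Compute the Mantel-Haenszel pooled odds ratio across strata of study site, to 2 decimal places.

3.84

OR_MH = Σ(aᵢdᵢ/nᵢ) / Σ(bᵢcᵢ/nᵢ), where nᵢ is the stratum total.
Stratum 1 (Site A): n = 4482; a·d/n = 620·2587/4482 = 357.8626; b·c/n = 1034·241/4482 = 55.5988
Stratum 2 (Site B): n = 4138; a·d/n = 383·2445/4138 = 226.3014; b·c/n = 829·481/4138 = 96.3627
OR_MH = (357.8626 + 226.3014) / (55.5988 + 96.3627) = 584.1639 / 151.9616 = 3.84416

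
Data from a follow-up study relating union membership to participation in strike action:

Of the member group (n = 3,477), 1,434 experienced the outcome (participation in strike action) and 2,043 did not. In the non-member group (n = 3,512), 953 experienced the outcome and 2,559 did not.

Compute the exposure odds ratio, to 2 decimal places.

1.88

From the description: a = 1434, b = 2043, c = 953, d = 2559.
OR = (a·d)/(b·c) = (1434 × 2559) / (2043 × 953) = 3669606 / 1946979 = 1.88477
The odds of participation in strike action are about 1.88 times as high in the member group.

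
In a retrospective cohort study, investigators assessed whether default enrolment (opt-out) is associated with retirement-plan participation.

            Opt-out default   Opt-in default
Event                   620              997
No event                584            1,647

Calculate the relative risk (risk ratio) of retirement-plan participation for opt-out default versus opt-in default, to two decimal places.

Reading the table with exposure as columns: a = 620 (Opt-out default, case), b = 584 (Opt-out default, non-case), c = 997 (Opt-in default, case), d = 1647.
Risk in exposed = 620/1204 = 0.51495; risk in unexposed = 997/2644 = 0.37708.
RR = 0.51495 / 0.37708 = 1.36563
The risk among the exposed is 1.37 times that among the unexposed.

1.37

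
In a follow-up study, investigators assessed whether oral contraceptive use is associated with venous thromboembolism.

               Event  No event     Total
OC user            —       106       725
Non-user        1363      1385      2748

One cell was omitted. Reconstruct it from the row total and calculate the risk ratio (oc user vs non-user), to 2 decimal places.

The missing cell is in the exposed row: 725 − 106 = 619.
So a = 619, b = 106, c = 1363, d = 1385.
RR = [a/(a+b)] / [c/(c+d)] = (619/725) / (1363/2748) = 0.85379/0.49600 = 1.72137

1.72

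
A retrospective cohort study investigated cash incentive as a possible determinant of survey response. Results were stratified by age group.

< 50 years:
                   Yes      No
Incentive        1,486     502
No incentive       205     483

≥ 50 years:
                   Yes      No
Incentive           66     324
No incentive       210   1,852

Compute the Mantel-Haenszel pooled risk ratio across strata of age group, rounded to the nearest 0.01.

RR_MH = Σ(aᵢ·n₀ᵢ/nᵢ) / Σ(cᵢ·n₁ᵢ/nᵢ), with n₁ᵢ = aᵢ+bᵢ (exposed), n₀ᵢ = cᵢ+dᵢ (unexposed), nᵢ = n₁ᵢ+n₀ᵢ.
Stratum 1 (< 50 years): n₁ = 1988, n₀ = 688, n = 2676; a·n₀/n = 1486·688/2676 = 382.0508; c·n₁/n = 205·1988/2676 = 152.2945
Stratum 2 (≥ 50 years): n₁ = 390, n₀ = 2062, n = 2452; a·n₀/n = 66·2062/2452 = 55.5024; c·n₁/n = 210·390/2452 = 33.4013
RR_MH = (382.0508 + 55.5024) / (152.2945 + 33.4013) = 437.5533 / 185.6958 = 2.35629

2.36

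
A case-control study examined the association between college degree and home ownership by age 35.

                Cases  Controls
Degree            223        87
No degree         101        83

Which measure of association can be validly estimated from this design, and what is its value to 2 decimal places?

Cells: a = 223, b = 87, c = 101, d = 83.
This is a case-control study: participants were sampled on outcome status, so risks in the source population cannot be estimated directly — relative risk is not valid here. The odds ratio is the appropriate measure.
OR = (a·d)/(b·c) = (223 × 83) / (87 × 101) = 18509 / 8787 = 2.10641

2.11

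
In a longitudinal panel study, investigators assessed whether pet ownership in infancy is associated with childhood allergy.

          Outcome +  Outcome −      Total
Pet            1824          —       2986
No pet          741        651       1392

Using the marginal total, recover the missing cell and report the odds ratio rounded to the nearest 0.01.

The missing cell is in the exposed row: 2986 − 1824 = 1162.
So a = 1824, b = 1162, c = 741, d = 651.
OR = (a·d)/(b·c) = (1824 × 651) / (1162 × 741) = 1187424 / 861042 = 1.37905

1.38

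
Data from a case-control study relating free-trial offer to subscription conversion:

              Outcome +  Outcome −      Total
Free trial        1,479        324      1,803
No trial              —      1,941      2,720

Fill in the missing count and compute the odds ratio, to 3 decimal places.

11.374

The missing cell is in the unexposed row: 2720 − 1941 = 779.
So a = 1479, b = 324, c = 779, d = 1941.
OR = (a·d)/(b·c) = (1479 × 1941) / (324 × 779) = 2870739 / 252396 = 11.37395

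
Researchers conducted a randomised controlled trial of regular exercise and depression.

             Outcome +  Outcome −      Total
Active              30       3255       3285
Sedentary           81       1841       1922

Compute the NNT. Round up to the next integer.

Risk in treated group = 30/3285 = 0.00913; risk in control = 81/1922 = 0.04214.
Absolute risk reduction = 0.04214 − 0.00913 = 0.03301
NNT = 1 / ARR = 1 / 0.03301 = 30.293 → round up → 31

31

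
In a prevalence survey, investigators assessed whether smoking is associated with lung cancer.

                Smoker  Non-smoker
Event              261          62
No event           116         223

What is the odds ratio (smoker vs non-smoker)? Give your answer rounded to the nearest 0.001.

Reading the table with exposure as columns: a = 261 (Smoker, case), b = 116 (Smoker, non-case), c = 62 (Non-smoker, case), d = 223.
OR = (a·d)/(b·c) = (261 × 223) / (116 × 62) = 58203 / 7192 = 8.09274
The odds of lung cancer are about 8.09 times as high in the smoker group.

8.093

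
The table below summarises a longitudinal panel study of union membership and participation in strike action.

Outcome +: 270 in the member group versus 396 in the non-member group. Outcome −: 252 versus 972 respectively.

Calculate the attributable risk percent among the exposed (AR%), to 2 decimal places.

44.04

From the description: a = 270, b = 252, c = 396, d = 972.
Risk in exposed = 270/522 = 0.51724; risk in unexposed = 396/1368 = 0.28947.
RR = 0.51724/0.28947 = 1.78683
AR% = (RR − 1)/RR × 100 = (1.78683 − 1)/1.78683 × 100 = 44.0351%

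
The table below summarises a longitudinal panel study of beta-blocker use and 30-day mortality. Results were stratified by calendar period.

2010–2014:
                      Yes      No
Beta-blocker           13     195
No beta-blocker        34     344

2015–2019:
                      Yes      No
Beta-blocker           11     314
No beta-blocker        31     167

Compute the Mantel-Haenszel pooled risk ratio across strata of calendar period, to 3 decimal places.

0.401

RR_MH = Σ(aᵢ·n₀ᵢ/nᵢ) / Σ(cᵢ·n₁ᵢ/nᵢ), with n₁ᵢ = aᵢ+bᵢ (exposed), n₀ᵢ = cᵢ+dᵢ (unexposed), nᵢ = n₁ᵢ+n₀ᵢ.
Stratum 1 (2010–2014): n₁ = 208, n₀ = 378, n = 586; a·n₀/n = 13·378/586 = 8.3857; c·n₁/n = 34·208/586 = 12.0683
Stratum 2 (2015–2019): n₁ = 325, n₀ = 198, n = 523; a·n₀/n = 11·198/523 = 4.1644; c·n₁/n = 31·325/523 = 19.2639
RR_MH = (8.3857 + 4.1644) / (12.0683 + 19.2639) = 12.5501 / 31.3321 = 0.40055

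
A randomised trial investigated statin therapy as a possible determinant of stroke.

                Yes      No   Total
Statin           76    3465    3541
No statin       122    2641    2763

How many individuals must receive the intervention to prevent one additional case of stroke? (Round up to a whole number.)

45

Risk in treated group = 76/3541 = 0.02146; risk in control = 122/2763 = 0.04415.
Absolute risk reduction = 0.04415 − 0.02146 = 0.02269
NNT = 1 / ARR = 1 / 0.02269 = 44.068 → round up → 45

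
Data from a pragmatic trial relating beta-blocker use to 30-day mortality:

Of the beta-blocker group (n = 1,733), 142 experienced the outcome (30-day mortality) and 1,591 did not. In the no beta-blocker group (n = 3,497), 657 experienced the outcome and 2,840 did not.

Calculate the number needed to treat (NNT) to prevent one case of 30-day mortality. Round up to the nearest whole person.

10

Risk in treated group = 142/1733 = 0.08194; risk in control = 657/3497 = 0.18788.
Absolute risk reduction = 0.18788 − 0.08194 = 0.10594
NNT = 1 / ARR = 1 / 0.10594 = 9.440 → round up → 10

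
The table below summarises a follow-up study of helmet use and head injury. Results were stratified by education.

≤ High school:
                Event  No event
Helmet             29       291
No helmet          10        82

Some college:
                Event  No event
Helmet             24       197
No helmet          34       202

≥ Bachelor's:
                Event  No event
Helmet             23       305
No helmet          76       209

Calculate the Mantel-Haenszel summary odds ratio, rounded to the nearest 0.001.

OR_MH = Σ(aᵢdᵢ/nᵢ) / Σ(bᵢcᵢ/nᵢ), where nᵢ is the stratum total.
Stratum 1 (≤ High school): n = 412; a·d/n = 29·82/412 = 5.7718; b·c/n = 291·10/412 = 7.0631
Stratum 2 (Some college): n = 457; a·d/n = 24·202/457 = 10.6083; b·c/n = 197·34/457 = 14.6565
Stratum 3 (≥ Bachelor's): n = 613; a·d/n = 23·209/613 = 7.8418; b·c/n = 305·76/613 = 37.8140
OR_MH = (5.7718 + 10.6083 + 7.8418) / (7.0631 + 14.6565 + 37.8140) = 24.2219 / 59.5336 = 0.40686

0.407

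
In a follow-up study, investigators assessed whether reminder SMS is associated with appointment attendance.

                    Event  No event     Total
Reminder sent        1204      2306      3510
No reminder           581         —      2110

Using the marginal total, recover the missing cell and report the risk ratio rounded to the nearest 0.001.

The missing cell is in the unexposed row: 2110 − 581 = 1529.
So a = 1204, b = 2306, c = 581, d = 1529.
RR = [a/(a+b)] / [c/(c+d)] = (1204/3510) / (581/2110) = 0.34302/0.27536 = 1.24574

1.246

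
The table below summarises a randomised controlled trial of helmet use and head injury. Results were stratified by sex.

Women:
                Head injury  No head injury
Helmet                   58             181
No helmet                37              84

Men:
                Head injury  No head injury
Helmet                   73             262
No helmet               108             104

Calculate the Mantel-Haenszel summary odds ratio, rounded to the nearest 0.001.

0.390

OR_MH = Σ(aᵢdᵢ/nᵢ) / Σ(bᵢcᵢ/nᵢ), where nᵢ is the stratum total.
Stratum 1 (Women): n = 360; a·d/n = 58·84/360 = 13.5333; b·c/n = 181·37/360 = 18.6028
Stratum 2 (Men): n = 547; a·d/n = 73·104/547 = 13.8793; b·c/n = 262·108/547 = 51.7294
OR_MH = (13.5333 + 13.8793) / (18.6028 + 51.7294) = 27.4127 / 70.3322 = 0.38976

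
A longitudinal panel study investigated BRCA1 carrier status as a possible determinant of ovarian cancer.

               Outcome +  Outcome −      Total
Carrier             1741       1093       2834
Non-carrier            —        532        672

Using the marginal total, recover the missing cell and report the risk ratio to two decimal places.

The missing cell is in the unexposed row: 672 − 532 = 140.
So a = 1741, b = 1093, c = 140, d = 532.
RR = [a/(a+b)] / [c/(c+d)] = (1741/2834) / (140/672) = 0.61433/0.20833 = 2.94876

2.95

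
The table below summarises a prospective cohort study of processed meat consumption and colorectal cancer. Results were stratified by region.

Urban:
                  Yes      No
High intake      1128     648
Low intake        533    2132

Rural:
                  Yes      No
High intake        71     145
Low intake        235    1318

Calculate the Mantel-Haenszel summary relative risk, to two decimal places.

RR_MH = Σ(aᵢ·n₀ᵢ/nᵢ) / Σ(cᵢ·n₁ᵢ/nᵢ), with n₁ᵢ = aᵢ+bᵢ (exposed), n₀ᵢ = cᵢ+dᵢ (unexposed), nᵢ = n₁ᵢ+n₀ᵢ.
Stratum 1 (Urban): n₁ = 1776, n₀ = 2665, n = 4441; a·n₀/n = 1128·2665/4441 = 676.9016; c·n₁/n = 533·1776/4441 = 213.1520
Stratum 2 (Rural): n₁ = 216, n₀ = 1553, n = 1769; a·n₀/n = 71·1553/1769 = 62.3307; c·n₁/n = 235·216/1769 = 28.6942
RR_MH = (676.9016 + 62.3307) / (213.1520 + 28.6942) = 739.2323 / 241.8462 = 3.05662

3.06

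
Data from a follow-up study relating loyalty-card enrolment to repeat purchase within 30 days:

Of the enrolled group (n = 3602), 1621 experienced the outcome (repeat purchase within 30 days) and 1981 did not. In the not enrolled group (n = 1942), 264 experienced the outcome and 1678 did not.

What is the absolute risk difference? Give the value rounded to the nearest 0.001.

From the description: a = 1621, b = 1981, c = 264, d = 1678.
Risk in exposed = 1621/3602 = 0.450028; risk in unexposed = 264/1942 = 0.135942.
Risk difference = 0.450028 − 0.135942 = 0.314085

0.314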